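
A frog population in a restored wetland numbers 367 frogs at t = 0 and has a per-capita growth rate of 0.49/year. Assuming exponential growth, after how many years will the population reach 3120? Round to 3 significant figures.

4.37 years

Set N₀·e^(rt) = 3120: e^(0.49·t) = 3120/367 = 8.5014.
0.49·t = ln(8.5014) = 2.1402, so t = 2.1402/0.49 = 4.3678.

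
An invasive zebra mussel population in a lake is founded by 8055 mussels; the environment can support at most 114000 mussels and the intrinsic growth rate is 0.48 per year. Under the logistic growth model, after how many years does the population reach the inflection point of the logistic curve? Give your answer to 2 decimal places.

Logistic growth is fastest at N = K/2 = 57000.
A = (K − N₀)/N₀ = 13.153. Set K/(1 + A·e^(−rt)) = K/2 → A·e^(−rt) = 1.
e^(−0.48t) = 1/13.153 = 0.07603, so t = ln(13.153)/0.48 = 2.5766/0.48 = 5.368.

5.37 years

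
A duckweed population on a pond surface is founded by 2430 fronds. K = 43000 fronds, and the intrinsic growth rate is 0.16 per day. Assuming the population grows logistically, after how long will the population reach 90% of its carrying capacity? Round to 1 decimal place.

31.3 days

A = (K − N₀)/N₀ = (43000 − 2430)/2430 = 16.695.
Solve 43000/(1 + 16.695·e^(−0.16t)) = 38700: 1 + 16.695·e^(−0.16t) = 1.1111, so e^(−0.16t) = 0.00665516.
−0.16·t = ln(0.00665516) = -5.0124, so t = 5.0124/0.16 = 31.327.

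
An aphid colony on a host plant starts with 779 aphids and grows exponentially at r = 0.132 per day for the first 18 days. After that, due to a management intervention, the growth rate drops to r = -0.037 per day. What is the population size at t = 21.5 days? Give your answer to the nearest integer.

Phase 1: N(18) = 779·e^(0.132×18) = 779·e^2.376 = 8383.42.
Phase 2 runs for 21.5 − 18 = 3.5 days at r = -0.037.
N(21.5) = 8383.42·e^(-0.037×3.5) = 8383.42·e^-0.1295 = 7365.12.

7365 aphids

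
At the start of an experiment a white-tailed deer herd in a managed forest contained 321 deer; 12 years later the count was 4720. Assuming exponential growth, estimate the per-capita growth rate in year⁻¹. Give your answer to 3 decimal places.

From N(t) = N₀·e^(rt): e^(r·12) = 4720/321 = 14.704.
r·12 = ln(14.704) = 2.6881, so r = 2.6881/12 = 0.22401.

0.224 per year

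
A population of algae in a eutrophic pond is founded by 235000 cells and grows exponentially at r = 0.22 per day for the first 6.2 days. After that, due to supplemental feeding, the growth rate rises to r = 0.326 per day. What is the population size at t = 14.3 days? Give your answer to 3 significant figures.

Phase 1: N(6.2) = 235000·e^(0.22×6.2) = 235000·e^1.364 = 919275.
Phase 2 runs for 14.3 − 6.2 = 8.1 days at r = 0.326.
N(14.3) = 919275·e^(0.326×8.1) = 919275·e^2.641 = 1.288972×10^7.

12900000 cells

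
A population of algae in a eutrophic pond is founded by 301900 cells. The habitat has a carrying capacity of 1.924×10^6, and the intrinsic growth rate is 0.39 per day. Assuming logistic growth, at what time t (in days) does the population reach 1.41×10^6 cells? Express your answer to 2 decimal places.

6.90 days

A = (K − N₀)/N₀ = (1.924×10^6 − 301900)/301900 = 5.373.
Solve 1.924×10^6/(1 + 5.373·e^(−0.39t)) = 1.41×10^6: 1 + 5.373·e^(−0.39t) = 1.3645, so e^(−0.39t) = 0.0678468.
−0.39·t = ln(0.0678468) = -2.6905, so t = 2.6905/0.39 = 6.8987.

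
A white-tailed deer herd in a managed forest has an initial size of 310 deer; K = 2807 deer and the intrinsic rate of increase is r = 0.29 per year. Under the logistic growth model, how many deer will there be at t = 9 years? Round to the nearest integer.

A = (K − N₀)/N₀ = (2807 − 310)/310 = 8.0548.
N(t) = K/(1 + A·e^(−rt)) = 2807/(1 + 8.0548×e^(−0.29×9)).
e^(−2.61) = 0.073535; denominator = 1 + 8.0548×0.073535 = 1.5923.
N = 2807/1.5923 = 1762.85.

1763 deer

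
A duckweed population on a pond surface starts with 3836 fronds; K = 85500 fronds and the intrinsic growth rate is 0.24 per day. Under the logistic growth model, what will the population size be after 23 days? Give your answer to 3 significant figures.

A = (K − N₀)/N₀ = (85500 − 3836)/3836 = 21.289.
N(t) = K/(1 + A·e^(−rt)) = 85500/(1 + 21.289×e^(−0.24×23)).
e^(−5.52) = 0.0040058; denominator = 1 + 21.289×0.0040058 = 1.0853.
N = 85500/1.0853 = 78781.5.

78800 fronds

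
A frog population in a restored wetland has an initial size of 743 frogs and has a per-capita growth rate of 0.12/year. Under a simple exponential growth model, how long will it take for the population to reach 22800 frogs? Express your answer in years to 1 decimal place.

Set N₀·e^(rt) = 22800: e^(0.12·t) = 22800/743 = 30.686.
0.12·t = ln(30.686) = 3.4238, so t = 3.4238/0.12 = 28.532.

28.5 years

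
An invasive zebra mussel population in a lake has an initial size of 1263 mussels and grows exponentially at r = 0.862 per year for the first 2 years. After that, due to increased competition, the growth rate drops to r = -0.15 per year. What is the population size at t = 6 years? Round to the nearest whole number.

3886 mussels

Phase 1: N(2) = 1263·e^(0.862×2) = 1263·e^1.724 = 7081.53.
Phase 2 runs for 6 − 2 = 4 years at r = -0.15.
N(6) = 7081.53·e^(-0.15×4) = 7081.53·e^-0.6 = 3886.43.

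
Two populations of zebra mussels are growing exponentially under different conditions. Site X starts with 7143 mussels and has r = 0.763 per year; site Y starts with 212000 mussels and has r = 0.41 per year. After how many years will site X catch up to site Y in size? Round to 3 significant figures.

Set 7143·e^(0.763t) = 212000·e^(0.41t).
e^((0.763 − 0.41)t) = 212000/7143 → e^(0.353·t) = 29.679.
0.353·t = ln(29.679) = 3.3905, so t = 3.3905/0.353 = 9.6047.

9.60 years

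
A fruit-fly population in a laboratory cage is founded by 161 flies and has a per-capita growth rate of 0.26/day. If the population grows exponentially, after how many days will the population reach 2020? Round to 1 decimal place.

9.7 days

Set N₀·e^(rt) = 2020: e^(0.26·t) = 2020/161 = 12.547.
0.26·t = ln(12.547) = 2.5294, so t = 2.5294/0.26 = 9.7286.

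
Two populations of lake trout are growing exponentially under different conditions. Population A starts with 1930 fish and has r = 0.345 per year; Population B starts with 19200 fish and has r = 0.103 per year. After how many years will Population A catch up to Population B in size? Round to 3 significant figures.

Set 1930·e^(0.345t) = 19200·e^(0.103t).
e^((0.345 − 0.103)t) = 19200/1930 → e^(0.242·t) = 9.9482.
0.242·t = ln(9.9482) = 2.2974, so t = 2.2974/0.242 = 9.4933.

9.49 years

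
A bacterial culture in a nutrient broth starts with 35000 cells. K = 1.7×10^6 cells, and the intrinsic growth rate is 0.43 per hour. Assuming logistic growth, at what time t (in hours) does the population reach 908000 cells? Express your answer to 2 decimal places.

9.30 hours

A = (K − N₀)/N₀ = (1.7×10^6 − 35000)/35000 = 47.571.
Solve 1.7×10^6/(1 + 47.571·e^(−0.43t)) = 908000: 1 + 47.571·e^(−0.43t) = 1.8722, so e^(−0.43t) = 0.0183355.
−0.43·t = ln(0.0183355) = -3.9989, so t = 3.9989/0.43 = 9.2998.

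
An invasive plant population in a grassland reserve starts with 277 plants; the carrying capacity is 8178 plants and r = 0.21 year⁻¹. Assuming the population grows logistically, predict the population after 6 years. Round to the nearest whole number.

900 plants

A = (K − N₀)/N₀ = (8178 − 277)/277 = 28.523.
N(t) = K/(1 + A·e^(−rt)) = 8178/(1 + 28.523×e^(−0.21×6)).
e^(−1.26) = 0.28365; denominator = 1 + 28.523×0.28365 = 9.0908.
N = 8178/9.0908 = 899.591.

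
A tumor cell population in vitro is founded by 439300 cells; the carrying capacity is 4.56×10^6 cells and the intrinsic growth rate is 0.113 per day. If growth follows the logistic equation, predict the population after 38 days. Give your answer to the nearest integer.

4042406 cells

A = (K − N₀)/N₀ = (4.56×10^6 − 439300)/439300 = 9.3802.
N(t) = K/(1 + A·e^(−rt)) = 4.56×10^6/(1 + 9.3802×e^(−0.113×38)).
e^(−4.294) = 0.01365; denominator = 1 + 9.3802×0.01365 = 1.128.
N = 4.56×10^6/1.128 = 4.042406×10^6.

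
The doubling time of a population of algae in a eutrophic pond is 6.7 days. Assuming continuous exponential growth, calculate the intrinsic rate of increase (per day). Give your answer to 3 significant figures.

0.103 per day

r = ln(2)/t_d = 0.6931/6.7 = 0.10345.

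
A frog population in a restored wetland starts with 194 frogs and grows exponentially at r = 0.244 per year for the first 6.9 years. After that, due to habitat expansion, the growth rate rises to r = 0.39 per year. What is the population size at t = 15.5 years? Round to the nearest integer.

Phase 1: N(6.9) = 194·e^(0.244×6.9) = 194·e^1.684 = 1044.67.
Phase 2 runs for 15.5 − 6.9 = 8.6 years at r = 0.39.
N(15.5) = 1044.67·e^(0.39×8.6) = 1044.67·e^3.354 = 29895.3.

29895 frogs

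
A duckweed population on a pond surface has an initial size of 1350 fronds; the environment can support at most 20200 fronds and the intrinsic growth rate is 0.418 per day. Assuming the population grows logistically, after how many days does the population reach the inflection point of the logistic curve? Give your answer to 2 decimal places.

6.31 days

Logistic growth is fastest at N = K/2 = 10100.
A = (K − N₀)/N₀ = 13.963. Set K/(1 + A·e^(−rt)) = K/2 → A·e^(−rt) = 1.
e^(−0.418t) = 1/13.963 = 0.071618, so t = ln(13.963)/0.418 = 2.6364/0.418 = 6.3072.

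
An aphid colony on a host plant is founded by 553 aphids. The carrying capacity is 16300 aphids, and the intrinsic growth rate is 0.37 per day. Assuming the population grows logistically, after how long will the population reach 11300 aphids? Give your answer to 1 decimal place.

A = (K − N₀)/N₀ = (16300 − 553)/553 = 28.476.
Solve 16300/(1 + 28.476·e^(−0.37t)) = 11300: 1 + 28.476·e^(−0.37t) = 1.4425, so e^(−0.37t) = 0.0155388.
−0.37·t = ln(0.0155388) = -4.1644, so t = 4.1644/0.37 = 11.255.

11.3 days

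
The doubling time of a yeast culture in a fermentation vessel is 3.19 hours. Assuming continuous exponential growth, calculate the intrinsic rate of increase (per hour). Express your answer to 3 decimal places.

0.217 per hour

r = ln(2)/t_d = 0.6931/3.19 = 0.21729.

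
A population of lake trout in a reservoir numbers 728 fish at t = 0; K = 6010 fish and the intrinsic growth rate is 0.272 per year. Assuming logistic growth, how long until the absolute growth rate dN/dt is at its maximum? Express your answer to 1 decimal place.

7.3 years

Logistic growth is fastest at N = K/2 = 3005.
A = (K − N₀)/N₀ = 7.2555. Set K/(1 + A·e^(−rt)) = K/2 → A·e^(−rt) = 1.
e^(−0.272t) = 1/7.2555 = 0.137827, so t = ln(7.2555)/0.272 = 1.9818/0.272 = 7.2859.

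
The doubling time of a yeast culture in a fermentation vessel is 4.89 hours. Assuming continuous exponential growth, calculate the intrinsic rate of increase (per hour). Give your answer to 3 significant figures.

0.142 per hour

r = ln(2)/t_d = 0.6931/4.89 = 0.14175.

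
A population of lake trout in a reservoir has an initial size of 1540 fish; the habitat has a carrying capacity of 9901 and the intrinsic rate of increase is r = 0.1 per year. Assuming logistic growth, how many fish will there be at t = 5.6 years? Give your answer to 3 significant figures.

2410 fish

A = (K − N₀)/N₀ = (9901 − 1540)/1540 = 5.4292.
N(t) = K/(1 + A·e^(−rt)) = 9901/(1 + 5.4292×e^(−0.1×5.6)).
e^(−0.56) = 0.57121; denominator = 1 + 5.4292×0.57121 = 4.1012.
N = 9901/4.1012 = 2414.16.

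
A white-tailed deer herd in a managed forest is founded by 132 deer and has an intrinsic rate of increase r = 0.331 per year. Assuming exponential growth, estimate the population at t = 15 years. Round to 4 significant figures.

18920 deer

N(t) = N₀·e^(rt) = 132 × e^(0.331×15) = 132 × e^4.965.
e^4.965 ≈ 143.31, so N ≈ 132 × 143.31 = 18916.7.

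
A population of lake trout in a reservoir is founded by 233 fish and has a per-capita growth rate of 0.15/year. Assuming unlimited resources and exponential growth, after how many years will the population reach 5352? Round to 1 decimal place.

Set N₀·e^(rt) = 5352: e^(0.15·t) = 5352/233 = 22.97.
0.15·t = ln(22.97) = 3.1342, so t = 3.1342/0.15 = 20.895.

20.9 years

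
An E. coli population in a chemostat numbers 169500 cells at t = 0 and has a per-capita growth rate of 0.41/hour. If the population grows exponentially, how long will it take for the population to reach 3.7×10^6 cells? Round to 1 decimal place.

7.5 hours

Set N₀·e^(rt) = 3.7×10^6: e^(0.41·t) = 3.7×10^6/169500 = 21.829.
0.41·t = ln(21.829) = 3.0832, so t = 3.0832/0.41 = 7.5201.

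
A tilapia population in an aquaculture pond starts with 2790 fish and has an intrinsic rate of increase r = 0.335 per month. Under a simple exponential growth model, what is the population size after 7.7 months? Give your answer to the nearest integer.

36802 fish

N(t) = N₀·e^(rt) = 2790 × e^(0.335×7.7) = 2790 × e^2.58.
e^2.58 ≈ 13.191, so N ≈ 2790 × 13.191 = 36801.6.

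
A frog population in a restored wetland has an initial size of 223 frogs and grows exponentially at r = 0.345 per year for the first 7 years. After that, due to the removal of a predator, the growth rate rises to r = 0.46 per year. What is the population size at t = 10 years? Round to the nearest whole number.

Phase 1: N(7) = 223·e^(0.345×7) = 223·e^2.415 = 2495.32.
Phase 2 runs for 10 − 7 = 3 years at r = 0.46.
N(10) = 2495.32·e^(0.46×3) = 2495.32·e^1.38 = 9918.65.

9919 frogs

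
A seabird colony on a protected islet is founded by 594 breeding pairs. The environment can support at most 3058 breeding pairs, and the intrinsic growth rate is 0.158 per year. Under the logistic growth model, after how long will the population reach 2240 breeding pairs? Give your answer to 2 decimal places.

A = (K − N₀)/N₀ = (3058 − 594)/594 = 4.1481.
Solve 3058/(1 + 4.1481·e^(−0.158t)) = 2240: 1 + 4.1481·e^(−0.158t) = 1.3652, so e^(−0.158t) = 0.0880341.
−0.158·t = ln(0.0880341) = -2.43, so t = 2.43/0.158 = 15.38.

15.38 years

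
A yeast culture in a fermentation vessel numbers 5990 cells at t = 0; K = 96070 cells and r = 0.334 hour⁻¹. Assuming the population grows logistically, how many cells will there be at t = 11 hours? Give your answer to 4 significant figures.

A = (K − N₀)/N₀ = (96070 − 5990)/5990 = 15.038.
N(t) = K/(1 + A·e^(−rt)) = 96070/(1 + 15.038×e^(−0.334×11)).
e^(−3.674) = 0.025375; denominator = 1 + 15.038×0.025375 = 1.3816.
N = 96070/1.3816 = 69535.5.

69540 cells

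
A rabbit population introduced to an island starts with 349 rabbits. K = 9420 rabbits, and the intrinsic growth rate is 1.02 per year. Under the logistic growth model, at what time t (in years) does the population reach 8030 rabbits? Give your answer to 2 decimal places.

A = (K − N₀)/N₀ = (9420 − 349)/349 = 25.991.
Solve 9420/(1 + 25.991·e^(−1.02t)) = 8030: 1 + 25.991·e^(−1.02t) = 1.1731, so e^(−1.02t) = 0.00665993.
−1.02·t = ln(0.00665993) = -5.0116, so t = 5.0116/1.02 = 4.9134.

4.91 years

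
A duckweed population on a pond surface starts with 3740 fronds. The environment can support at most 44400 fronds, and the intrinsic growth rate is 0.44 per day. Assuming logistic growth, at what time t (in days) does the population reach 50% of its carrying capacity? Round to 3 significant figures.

A = (K − N₀)/N₀ = (44400 − 3740)/3740 = 10.872.
Solve 44400/(1 + 10.872·e^(−0.44t)) = 22200: 1 + 10.872·e^(−0.44t) = 2, so e^(−0.44t) = 0.0919823.
−0.44·t = ln(0.0919823) = -2.3862, so t = 2.3862/0.44 = 5.4231.

5.42 days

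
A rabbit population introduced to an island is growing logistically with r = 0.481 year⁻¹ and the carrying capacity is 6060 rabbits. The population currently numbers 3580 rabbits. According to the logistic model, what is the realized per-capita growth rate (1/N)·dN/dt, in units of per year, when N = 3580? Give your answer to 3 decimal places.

0.197 per year

(1/N)·dN/dt = r(1 − N/K) = 0.481 × (1 − 3580/6060).
= 0.481 × 0.40924 = 0.19684.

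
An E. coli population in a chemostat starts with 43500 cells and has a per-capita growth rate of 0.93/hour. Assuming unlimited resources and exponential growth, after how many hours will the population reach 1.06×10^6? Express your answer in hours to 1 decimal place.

3.4 hours

Set N₀·e^(rt) = 1.06×10^6: e^(0.93·t) = 1.06×10^6/43500 = 24.368.
0.93·t = ln(24.368) = 3.1933, so t = 3.1933/0.93 = 3.4336.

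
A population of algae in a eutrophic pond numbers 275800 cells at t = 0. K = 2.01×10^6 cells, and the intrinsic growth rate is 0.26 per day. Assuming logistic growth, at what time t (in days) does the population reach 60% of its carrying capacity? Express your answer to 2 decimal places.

A = (K − N₀)/N₀ = (2.01×10^6 − 275800)/275800 = 6.2879.
Solve 2.01×10^6/(1 + 6.2879·e^(−0.26t)) = 1.206×10^6: 1 + 6.2879·e^(−0.26t) = 1.6667, so e^(−0.26t) = 0.106024.
−0.26·t = ln(0.106024) = -2.2441, so t = 2.2441/0.26 = 8.6311.

8.63 days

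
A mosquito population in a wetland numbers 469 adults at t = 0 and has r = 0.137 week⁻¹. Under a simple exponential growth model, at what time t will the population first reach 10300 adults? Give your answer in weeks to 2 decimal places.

22.55 weeks

Set N₀·e^(rt) = 10300: e^(0.137·t) = 10300/469 = 21.962.
0.137·t = ln(21.962) = 3.0893, so t = 3.0893/0.137 = 22.55.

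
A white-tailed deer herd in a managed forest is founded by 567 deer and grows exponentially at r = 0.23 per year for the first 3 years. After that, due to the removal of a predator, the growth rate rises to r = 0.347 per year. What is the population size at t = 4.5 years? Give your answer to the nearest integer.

Phase 1: N(3) = 567·e^(0.23×3) = 567·e^0.69 = 1130.44.
Phase 2 runs for 4.5 − 3 = 1.5 years at r = 0.347.
N(4.5) = 1130.44·e^(0.347×1.5) = 1130.44·e^0.5205 = 1902.38.

1902 deer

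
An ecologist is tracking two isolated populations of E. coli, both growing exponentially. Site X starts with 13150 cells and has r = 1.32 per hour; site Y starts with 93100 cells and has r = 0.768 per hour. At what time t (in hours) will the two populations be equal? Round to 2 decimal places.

3.55 hours

Set 13150·e^(1.32t) = 93100·e^(0.768t).
e^((1.32 − 0.768)t) = 93100/13150 → e^(0.552·t) = 7.0798.
0.552·t = ln(7.0798) = 1.9573, so t = 1.9573/0.552 = 3.5457.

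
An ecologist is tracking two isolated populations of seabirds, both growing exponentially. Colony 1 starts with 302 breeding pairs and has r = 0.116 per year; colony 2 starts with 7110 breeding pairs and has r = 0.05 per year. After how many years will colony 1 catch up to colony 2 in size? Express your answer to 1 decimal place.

Set 302·e^(0.116t) = 7110·e^(0.05t).
e^((0.116 − 0.05)t) = 7110/302 → e^(0.066·t) = 23.543.
0.066·t = ln(23.543) = 3.1588, so t = 3.1588/0.066 = 47.861.

47.9 years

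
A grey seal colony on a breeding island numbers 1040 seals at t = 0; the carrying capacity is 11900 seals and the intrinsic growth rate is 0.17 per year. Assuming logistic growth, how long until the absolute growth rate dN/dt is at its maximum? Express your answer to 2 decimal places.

13.80 years

Logistic growth is fastest at N = K/2 = 5950.
A = (K − N₀)/N₀ = 10.442. Set K/(1 + A·e^(−rt)) = K/2 → A·e^(−rt) = 1.
e^(−0.17t) = 1/10.442 = 0.0957643, so t = ln(10.442)/0.17 = 2.3459/0.17 = 13.799.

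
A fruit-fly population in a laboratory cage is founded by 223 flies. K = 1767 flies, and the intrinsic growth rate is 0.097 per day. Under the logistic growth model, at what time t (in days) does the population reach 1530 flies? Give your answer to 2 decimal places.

39.17 days

A = (K − N₀)/N₀ = (1767 − 223)/223 = 6.9238.
Solve 1767/(1 + 6.9238·e^(−0.097t)) = 1530: 1 + 6.9238·e^(−0.097t) = 1.1549, so e^(−0.097t) = 0.0223725.
−0.097·t = ln(0.0223725) = -3.7999, so t = 3.7999/0.097 = 39.174.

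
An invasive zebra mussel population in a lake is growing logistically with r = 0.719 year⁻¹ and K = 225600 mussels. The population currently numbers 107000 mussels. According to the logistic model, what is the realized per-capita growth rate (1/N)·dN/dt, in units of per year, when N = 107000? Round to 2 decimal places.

(1/N)·dN/dt = r(1 − N/K) = 0.719 × (1 − 107000/225600).
= 0.719 × 0.52571 = 0.37798.

0.38 per year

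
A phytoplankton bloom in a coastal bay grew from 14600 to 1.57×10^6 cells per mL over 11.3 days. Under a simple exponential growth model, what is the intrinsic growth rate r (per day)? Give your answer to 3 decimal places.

From N(t) = N₀·e^(rt): e^(r·11.3) = 1.57×10^6/14600 = 107.53.
r·11.3 = ln(107.53) = 4.6778, so r = 4.6778/11.3 = 0.41397.

0.414 per day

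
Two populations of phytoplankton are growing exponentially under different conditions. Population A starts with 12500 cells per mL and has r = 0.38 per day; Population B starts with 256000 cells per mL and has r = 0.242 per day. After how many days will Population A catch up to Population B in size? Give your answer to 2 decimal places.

Set 12500·e^(0.38t) = 256000·e^(0.242t).
e^((0.38 − 0.242)t) = 256000/12500 → e^(0.138·t) = 20.48.
0.138·t = ln(20.48) = 3.0194, so t = 3.0194/0.138 = 21.88.

21.88 days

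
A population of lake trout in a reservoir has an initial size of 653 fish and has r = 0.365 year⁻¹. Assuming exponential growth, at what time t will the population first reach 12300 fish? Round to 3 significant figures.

8.04 years

Set N₀·e^(rt) = 12300: e^(0.365·t) = 12300/653 = 18.836.
0.365·t = ln(18.836) = 2.9358, so t = 2.9358/0.365 = 8.0432.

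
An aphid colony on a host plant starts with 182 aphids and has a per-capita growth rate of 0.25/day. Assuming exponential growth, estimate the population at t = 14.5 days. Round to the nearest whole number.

6829 aphids

N(t) = N₀·e^(rt) = 182 × e^(0.25×14.5) = 182 × e^3.625.
e^3.625 ≈ 37.525, so N ≈ 182 × 37.525 = 6829.5.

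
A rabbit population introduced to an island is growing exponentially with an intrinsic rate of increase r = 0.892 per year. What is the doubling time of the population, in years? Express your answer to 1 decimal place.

Doubling time t_d = ln(2)/r = 0.6931/0.892 = 0.77707.

0.8 years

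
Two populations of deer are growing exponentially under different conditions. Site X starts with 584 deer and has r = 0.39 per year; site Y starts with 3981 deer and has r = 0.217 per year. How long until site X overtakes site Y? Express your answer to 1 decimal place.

Set 584·e^(0.39t) = 3981·e^(0.217t).
e^((0.39 − 0.217)t) = 3981/584 → e^(0.173·t) = 6.8168.
0.173·t = ln(6.8168) = 1.9194, so t = 1.9194/0.173 = 11.095.

11.1 years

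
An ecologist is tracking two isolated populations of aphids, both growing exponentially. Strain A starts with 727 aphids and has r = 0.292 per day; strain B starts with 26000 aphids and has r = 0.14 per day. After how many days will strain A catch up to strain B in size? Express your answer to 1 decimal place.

Set 727·e^(0.292t) = 26000·e^(0.14t).
e^((0.292 − 0.14)t) = 26000/727 → e^(0.152·t) = 35.763.
0.152·t = ln(35.763) = 3.5769, so t = 3.5769/0.152 = 23.532.

23.5 days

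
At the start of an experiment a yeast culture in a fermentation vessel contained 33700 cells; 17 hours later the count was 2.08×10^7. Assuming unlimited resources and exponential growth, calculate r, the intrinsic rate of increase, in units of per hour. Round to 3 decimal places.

From N(t) = N₀·e^(rt): e^(r·17) = 2.08×10^7/33700 = 617.21.
r·17 = ln(617.21) = 6.4252, so r = 6.4252/17 = 0.37795.

0.378 per hour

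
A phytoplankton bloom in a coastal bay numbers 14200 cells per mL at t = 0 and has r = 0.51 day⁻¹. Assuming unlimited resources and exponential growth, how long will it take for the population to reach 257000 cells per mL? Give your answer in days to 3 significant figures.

Set N₀·e^(rt) = 257000: e^(0.51·t) = 257000/14200 = 18.099.
0.51·t = ln(18.099) = 2.8958, so t = 2.8958/0.51 = 5.6781.

5.68 days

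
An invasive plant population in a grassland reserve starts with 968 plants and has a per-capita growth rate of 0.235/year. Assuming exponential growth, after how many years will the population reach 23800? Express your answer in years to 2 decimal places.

Set N₀·e^(rt) = 23800: e^(0.235·t) = 23800/968 = 24.587.
0.235·t = ln(24.587) = 3.2022, so t = 3.2022/0.235 = 13.626.

13.63 years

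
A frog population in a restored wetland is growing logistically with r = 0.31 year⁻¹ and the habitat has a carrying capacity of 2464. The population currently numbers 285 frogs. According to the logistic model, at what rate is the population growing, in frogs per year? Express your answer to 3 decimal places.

dN/dt = rN(1 − N/K) = 0.31 × 285 × (1 − 285/2464).
1 − 285/2464 = 0.88433; dN/dt = 0.31 × 285 × 0.88433 = 78.131.

78.131 frogs per year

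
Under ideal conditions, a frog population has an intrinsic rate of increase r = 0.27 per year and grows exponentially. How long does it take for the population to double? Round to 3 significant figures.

Doubling time t_d = ln(2)/r = 0.6931/0.27 = 2.5672.

2.57 years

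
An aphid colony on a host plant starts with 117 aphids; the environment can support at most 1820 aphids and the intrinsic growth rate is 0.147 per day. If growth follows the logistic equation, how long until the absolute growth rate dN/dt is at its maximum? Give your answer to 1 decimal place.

Logistic growth is fastest at N = K/2 = 910.
A = (K − N₀)/N₀ = 14.556. Set K/(1 + A·e^(−rt)) = K/2 → A·e^(−rt) = 1.
e^(−0.147t) = 1/14.556 = 0.0687023, so t = ln(14.556)/0.147 = 2.678/0.147 = 18.218.

18.2 days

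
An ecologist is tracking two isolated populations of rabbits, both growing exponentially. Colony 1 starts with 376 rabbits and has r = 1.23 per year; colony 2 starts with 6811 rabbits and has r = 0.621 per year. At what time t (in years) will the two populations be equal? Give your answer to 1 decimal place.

4.8 years

Set 376·e^(1.23t) = 6811·e^(0.621t).
e^((1.23 − 0.621)t) = 6811/376 → e^(0.609·t) = 18.114.
0.609·t = ln(18.114) = 2.8967, so t = 2.8967/0.609 = 4.7565.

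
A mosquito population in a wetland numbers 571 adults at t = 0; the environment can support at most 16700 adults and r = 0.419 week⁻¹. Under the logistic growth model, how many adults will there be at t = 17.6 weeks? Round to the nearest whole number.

A = (K − N₀)/N₀ = (16700 − 571)/571 = 28.247.
N(t) = K/(1 + A·e^(−rt)) = 16700/(1 + 28.247×e^(−0.419×17.6)).
e^(−7.374) = 0.0006271; denominator = 1 + 28.247×0.0006271 = 1.0177.
N = 16700/1.0177 = 16409.3.

16409 adults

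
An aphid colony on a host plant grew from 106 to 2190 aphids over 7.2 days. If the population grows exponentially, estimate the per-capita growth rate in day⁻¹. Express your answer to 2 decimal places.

From N(t) = N₀·e^(rt): e^(r·7.2) = 2190/106 = 20.66.
r·7.2 = ln(20.66) = 3.0282, so r = 3.0282/7.2 = 0.42059.

0.42 per day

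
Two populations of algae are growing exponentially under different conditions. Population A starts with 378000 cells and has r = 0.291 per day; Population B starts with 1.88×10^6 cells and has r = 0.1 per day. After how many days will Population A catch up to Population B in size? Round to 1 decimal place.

Set 378000·e^(0.291t) = 1.88×10^6·e^(0.1t).
e^((0.291 − 0.1)t) = 1.88×10^6/378000 → e^(0.191·t) = 4.9735.
0.191·t = ln(4.9735) = 1.6041, so t = 1.6041/0.191 = 8.3986.

8.4 days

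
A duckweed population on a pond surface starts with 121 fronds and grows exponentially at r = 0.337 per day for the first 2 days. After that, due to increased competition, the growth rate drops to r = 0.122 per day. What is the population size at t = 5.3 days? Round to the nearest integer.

Phase 1: N(2) = 121·e^(0.337×2) = 121·e^0.674 = 237.41.
Phase 2 runs for 5.3 − 2 = 3.3 days at r = 0.122.
N(5.3) = 237.41·e^(0.122×3.3) = 237.41·e^0.4026 = 355.097.

355 fronds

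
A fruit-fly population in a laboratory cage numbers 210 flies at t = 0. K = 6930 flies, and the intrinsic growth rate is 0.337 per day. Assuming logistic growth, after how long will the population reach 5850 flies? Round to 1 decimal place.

A = (K − N₀)/N₀ = (6930 − 210)/210 = 32.
Solve 6930/(1 + 32·e^(−0.337t)) = 5850: 1 + 32·e^(−0.337t) = 1.1846, so e^(−0.337t) = 0.00576923.
−0.337·t = ln(0.00576923) = -5.1552, so t = 5.1552/0.337 = 15.297.

15.3 days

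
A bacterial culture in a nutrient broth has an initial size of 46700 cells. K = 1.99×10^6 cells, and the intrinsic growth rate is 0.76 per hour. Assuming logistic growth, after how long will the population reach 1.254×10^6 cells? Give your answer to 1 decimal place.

A = (K − N₀)/N₀ = (1.99×10^6 − 46700)/46700 = 41.612.
Solve 1.99×10^6/(1 + 41.612·e^(−0.76t)) = 1.254×10^6: 1 + 41.612·e^(−0.76t) = 1.5869, so e^(−0.76t) = 0.0141045.
−0.76·t = ln(0.0141045) = -4.2613, so t = 4.2613/0.76 = 5.6069.

5.6 hours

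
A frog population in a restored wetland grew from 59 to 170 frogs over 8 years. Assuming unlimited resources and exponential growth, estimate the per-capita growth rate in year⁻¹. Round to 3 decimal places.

From N(t) = N₀·e^(rt): e^(r·8) = 170/59 = 2.8814.
r·8 = ln(2.8814) = 1.0583, so r = 1.0583/8 = 0.13228.

0.132 per year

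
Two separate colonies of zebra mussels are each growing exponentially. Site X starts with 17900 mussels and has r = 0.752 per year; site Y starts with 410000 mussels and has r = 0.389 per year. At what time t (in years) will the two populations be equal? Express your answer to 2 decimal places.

8.63 years

Set 17900·e^(0.752t) = 410000·e^(0.389t).
e^((0.752 − 0.389)t) = 410000/17900 → e^(0.363·t) = 22.905.
0.363·t = ln(22.905) = 3.1314, so t = 3.1314/0.363 = 8.6263.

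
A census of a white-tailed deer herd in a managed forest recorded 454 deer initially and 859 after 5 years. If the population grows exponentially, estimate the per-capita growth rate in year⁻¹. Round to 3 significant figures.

From N(t) = N₀·e^(rt): e^(r·5) = 859/454 = 1.8921.
r·5 = ln(1.8921) = 0.63767, so r = 0.63767/5 = 0.12753.

0.128 per year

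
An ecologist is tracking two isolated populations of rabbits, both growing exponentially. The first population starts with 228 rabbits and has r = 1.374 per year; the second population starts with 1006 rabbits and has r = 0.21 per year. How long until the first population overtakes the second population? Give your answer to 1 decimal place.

Set 228·e^(1.374t) = 1006·e^(0.21t).
e^((1.374 − 0.21)t) = 1006/228 → e^(1.164·t) = 4.4123.
1.164·t = ln(4.4123) = 1.4844, so t = 1.4844/1.164 = 1.2753.

1.3 years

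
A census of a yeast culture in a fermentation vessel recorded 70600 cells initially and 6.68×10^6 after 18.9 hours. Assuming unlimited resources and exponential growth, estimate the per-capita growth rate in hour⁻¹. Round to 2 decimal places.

0.24 per hour

From N(t) = N₀·e^(rt): e^(r·18.9) = 6.68×10^6/70600 = 94.618.
r·18.9 = ln(94.618) = 4.5498, so r = 4.5498/18.9 = 0.24073.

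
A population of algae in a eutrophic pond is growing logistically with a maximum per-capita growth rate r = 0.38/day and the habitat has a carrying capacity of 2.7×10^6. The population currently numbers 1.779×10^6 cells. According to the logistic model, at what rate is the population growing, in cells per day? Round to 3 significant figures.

dN/dt = rN(1 − N/K) = 0.38 × 1.779×10^6 × (1 − 1.779×10^6/2.7×10^6).
1 − 1.779×10^6/2.7×10^6 = 0.34111; dN/dt = 0.38 × 1.779×10^6 × 0.34111 = 2.30598×10^5.

231000 cells per day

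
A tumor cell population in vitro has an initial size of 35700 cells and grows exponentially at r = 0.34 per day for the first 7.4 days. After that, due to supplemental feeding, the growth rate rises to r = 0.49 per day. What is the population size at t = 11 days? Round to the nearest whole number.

2578984 cells

Phase 1: N(7.4) = 35700·e^(0.34×7.4) = 35700·e^2.516 = 441930.
Phase 2 runs for 11 − 7.4 = 3.6 days at r = 0.49.
N(11) = 441930·e^(0.49×3.6) = 441930·e^1.764 = 2.578984×10^6.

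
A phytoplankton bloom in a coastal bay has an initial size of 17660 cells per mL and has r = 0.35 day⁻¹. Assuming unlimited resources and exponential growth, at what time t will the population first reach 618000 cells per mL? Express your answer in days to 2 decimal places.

Set N₀·e^(rt) = 618000: e^(0.35·t) = 618000/17660 = 34.994.
0.35·t = ln(34.994) = 3.5552, so t = 3.5552/0.35 = 10.158.

10.16 days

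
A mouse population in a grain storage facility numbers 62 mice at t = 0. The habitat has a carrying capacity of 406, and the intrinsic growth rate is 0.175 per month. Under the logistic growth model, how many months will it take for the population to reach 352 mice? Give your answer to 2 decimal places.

20.50 months

A = (K − N₀)/N₀ = (406 − 62)/62 = 5.5484.
Solve 406/(1 + 5.5484·e^(−0.175t)) = 352: 1 + 5.5484·e^(−0.175t) = 1.1534, so e^(−0.175t) = 0.0276493.
−0.175·t = ln(0.0276493) = -3.5882, so t = 3.5882/0.175 = 20.504.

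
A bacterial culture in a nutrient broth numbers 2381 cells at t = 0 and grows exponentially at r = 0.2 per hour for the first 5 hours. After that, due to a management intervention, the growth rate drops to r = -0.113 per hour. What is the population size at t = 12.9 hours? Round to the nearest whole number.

Phase 1: N(5) = 2381·e^(0.2×5) = 2381·e^1 = 6472.23.
Phase 2 runs for 12.9 − 5 = 7.9 hours at r = -0.113.
N(12.9) = 6472.23·e^(-0.113×7.9) = 6472.23·e^-0.8927 = 2650.69.

2651 cells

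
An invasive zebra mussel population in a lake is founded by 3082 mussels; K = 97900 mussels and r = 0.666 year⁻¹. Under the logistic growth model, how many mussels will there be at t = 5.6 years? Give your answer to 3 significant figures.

56300 mussels

A = (K − N₀)/N₀ = (97900 − 3082)/3082 = 30.765.
N(t) = K/(1 + A·e^(−rt)) = 97900/(1 + 30.765×e^(−0.666×5.6)).
e^(−3.73) = 0.024002; denominator = 1 + 30.765×0.024002 = 1.7384.
N = 97900/1.7384 = 56315.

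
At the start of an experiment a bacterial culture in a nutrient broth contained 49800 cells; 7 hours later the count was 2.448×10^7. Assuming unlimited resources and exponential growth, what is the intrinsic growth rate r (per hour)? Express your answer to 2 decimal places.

0.89 per hour

From N(t) = N₀·e^(rt): e^(r·7) = 2.448×10^7/49800 = 491.57.
r·7 = ln(491.57) = 6.1976, so r = 6.1976/7 = 0.88537.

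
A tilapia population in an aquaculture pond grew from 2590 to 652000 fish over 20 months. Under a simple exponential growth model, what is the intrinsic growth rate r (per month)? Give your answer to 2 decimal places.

0.28 per month

From N(t) = N₀·e^(rt): e^(r·20) = 652000/2590 = 251.74.
r·20 = ln(251.74) = 5.5284, so r = 5.5284/20 = 0.27642.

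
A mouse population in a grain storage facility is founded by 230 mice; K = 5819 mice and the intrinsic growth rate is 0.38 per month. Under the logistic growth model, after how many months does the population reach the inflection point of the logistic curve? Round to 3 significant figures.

Logistic growth is fastest at N = K/2 = 2909.5.
A = (K − N₀)/N₀ = 24.3. Set K/(1 + A·e^(−rt)) = K/2 → A·e^(−rt) = 1.
e^(−0.38t) = 1/24.3 = 0.0411523, so t = ln(24.3)/0.38 = 3.1905/0.38 = 8.396.

8.40 months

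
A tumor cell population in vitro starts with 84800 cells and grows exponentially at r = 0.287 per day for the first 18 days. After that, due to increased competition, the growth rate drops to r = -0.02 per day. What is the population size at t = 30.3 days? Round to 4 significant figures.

Phase 1: N(18) = 84800·e^(0.287×18) = 84800·e^5.166 = 1.485803×10^7.
Phase 2 runs for 30.3 − 18 = 12.3 days at r = -0.02.
N(30.3) = 1.485803×10^7·e^(-0.02×12.3) = 1.485803×10^7·e^-0.246 = 1.161782×10^7.

11620000 cells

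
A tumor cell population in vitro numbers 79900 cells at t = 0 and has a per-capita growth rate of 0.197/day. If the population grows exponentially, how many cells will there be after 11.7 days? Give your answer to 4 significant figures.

N(t) = N₀·e^(rt) = 79900 × e^(0.197×11.7) = 79900 × e^2.305.
e^2.305 ≈ 10.023, so N ≈ 79900 × 10.023 = 800852.

800900 cells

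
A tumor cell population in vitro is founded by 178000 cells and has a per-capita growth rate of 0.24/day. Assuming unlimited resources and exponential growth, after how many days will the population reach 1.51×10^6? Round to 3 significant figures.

Set N₀·e^(rt) = 1.51×10^6: e^(0.24·t) = 1.51×10^6/178000 = 8.4831.
0.24·t = ln(8.4831) = 2.1381, so t = 2.1381/0.24 = 8.9087.

8.91 days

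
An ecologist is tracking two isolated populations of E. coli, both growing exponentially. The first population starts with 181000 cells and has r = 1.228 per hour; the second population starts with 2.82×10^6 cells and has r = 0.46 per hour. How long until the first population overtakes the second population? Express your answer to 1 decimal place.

Set 181000·e^(1.228t) = 2.82×10^6·e^(0.46t).
e^((1.228 − 0.46)t) = 2.82×10^6/181000 → e^(0.768·t) = 15.58.
0.768·t = ln(15.58) = 2.746, so t = 2.746/0.768 = 3.5755.

3.6 hours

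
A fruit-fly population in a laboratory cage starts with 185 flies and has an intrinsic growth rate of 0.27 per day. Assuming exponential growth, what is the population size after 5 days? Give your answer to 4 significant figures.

713.6 flies

N(t) = N₀·e^(rt) = 185 × e^(0.27×5) = 185 × e^1.35.
e^1.35 ≈ 3.8574, so N ≈ 185 × 3.8574 = 713.624.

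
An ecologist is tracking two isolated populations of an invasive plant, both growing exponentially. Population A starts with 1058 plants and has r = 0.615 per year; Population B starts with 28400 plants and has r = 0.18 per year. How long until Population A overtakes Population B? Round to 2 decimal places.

7.56 years

Set 1058·e^(0.615t) = 28400·e^(0.18t).
e^((0.615 − 0.18)t) = 28400/1058 → e^(0.435·t) = 26.843.
0.435·t = ln(26.843) = 3.29, so t = 3.29/0.435 = 7.5632.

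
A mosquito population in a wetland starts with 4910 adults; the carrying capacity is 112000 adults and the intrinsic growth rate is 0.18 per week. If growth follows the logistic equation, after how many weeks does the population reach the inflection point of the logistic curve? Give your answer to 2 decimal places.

17.12 weeks

Logistic growth is fastest at N = K/2 = 56000.
A = (K − N₀)/N₀ = 21.811. Set K/(1 + A·e^(−rt)) = K/2 → A·e^(−rt) = 1.
e^(−0.18t) = 1/21.811 = 0.0458493, so t = ln(21.811)/0.18 = 3.0824/0.18 = 17.124.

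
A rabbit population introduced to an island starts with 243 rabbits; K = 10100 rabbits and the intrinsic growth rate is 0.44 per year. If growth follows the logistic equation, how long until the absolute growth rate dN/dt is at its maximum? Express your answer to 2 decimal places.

Logistic growth is fastest at N = K/2 = 5050.
A = (K − N₀)/N₀ = 40.564. Set K/(1 + A·e^(−rt)) = K/2 → A·e^(−rt) = 1.
e^(−0.44t) = 1/40.564 = 0.0246525, so t = ln(40.564)/0.44 = 3.7029/0.44 = 8.4156.

8.42 years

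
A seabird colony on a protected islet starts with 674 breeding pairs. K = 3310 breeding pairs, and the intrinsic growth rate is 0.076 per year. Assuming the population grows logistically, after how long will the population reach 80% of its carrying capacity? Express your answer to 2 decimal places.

A = (K − N₀)/N₀ = (3310 − 674)/674 = 3.911.
Solve 3310/(1 + 3.911·e^(−0.076t)) = 2648: 1 + 3.911·e^(−0.076t) = 1.25, so e^(−0.076t) = 0.0639226.
−0.076·t = ln(0.0639226) = -2.7501, so t = 2.7501/0.076 = 36.185.

36.19 years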